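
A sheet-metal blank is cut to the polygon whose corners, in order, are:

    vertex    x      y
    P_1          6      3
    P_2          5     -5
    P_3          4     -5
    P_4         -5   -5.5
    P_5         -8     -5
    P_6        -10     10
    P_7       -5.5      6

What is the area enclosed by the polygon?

Apply the surveyor's formula: 2A = Σ (x_i·y_{i+1} − x_{i+1}·y_i), indices taken mod 7.
P_1→P_2: (6)(-5) − (5)(3) = -45
P_2→P_3: (5)(-5) − (4)(-5) = -5
P_3→P_4: (4)(-5.5) − (-5)(-5) = -47
P_4→P_5: (-5)(-5) − (-8)(-5.5) = -19
P_5→P_6: (-8)(10) − (-10)(-5) = -130
P_6→P_7: (-10)(6) − (-5.5)(10) = -5
P_7→P_1: (-5.5)(3) − (6)(6) = -52.5
Σ = -303.5
Area = |Σ|/2 = 151.75.

151.75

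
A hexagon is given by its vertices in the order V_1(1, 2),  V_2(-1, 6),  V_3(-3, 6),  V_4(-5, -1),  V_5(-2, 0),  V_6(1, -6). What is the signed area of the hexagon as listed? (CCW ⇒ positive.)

35.5

Apply the surveyor's formula: 2A = Σ (x_i·y_{i+1} − x_{i+1}·y_i), indices taken mod 6.
Cross-terms: 8, 12, 33, -2, 12, 8  ⇒  Σ = 71
Signed area = Σ/2 = 35.5 (positive ⇒ counter-clockwise traversal).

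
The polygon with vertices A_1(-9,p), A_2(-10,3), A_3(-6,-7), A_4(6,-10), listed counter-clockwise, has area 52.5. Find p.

The doubled signed area Σ (x_i y_{i+1} − x_{i+1} y_i) is linear in p.
With p=0 it equals 73; the coefficient of p is 16 (from the two edges through A_1).
So 16·p + 73 = 2·52.5 = 105 ⇒ p = 2.

2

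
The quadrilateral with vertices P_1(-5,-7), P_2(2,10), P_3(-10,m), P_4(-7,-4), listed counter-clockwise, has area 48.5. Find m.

Write out the shoelace sum; only the two edges meeting at P_3 involve m:
2·Area = [(2·m − (-10)·10) + ((-10)·(-4) − (-7)·m)] + -7
       = 9·m + 133 = 97
⇒ m = -4.

-4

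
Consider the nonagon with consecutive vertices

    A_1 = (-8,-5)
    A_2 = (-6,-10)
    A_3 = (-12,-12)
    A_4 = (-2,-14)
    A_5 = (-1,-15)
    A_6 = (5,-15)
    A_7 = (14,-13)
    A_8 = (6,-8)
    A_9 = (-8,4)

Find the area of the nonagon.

Apply the surveyor's formula: 2A = Σ (x_i·y_{i+1} − x_{i+1}·y_i), indices taken mod 9.
A_1→A_2: (-8)(-10) − (-6)(-5) = 50
A_2→A_3: (-6)(-12) − (-12)(-10) = -48
A_3→A_4: (-12)(-14) − (-2)(-12) = 144
A_4→A_5: (-2)(-15) − (-1)(-14) = 16
A_5→A_6: (-1)(-15) − (5)(-15) = 90
A_6→A_7: (5)(-13) − (14)(-15) = 145
A_7→A_8: (14)(-8) − (6)(-13) = -34
A_8→A_9: (6)(4) − (-8)(-8) = -40
A_9→A_1: (-8)(-5) − (-8)(4) = 72
Σ = 395
Area = |Σ|/2 = 197.5.

197.5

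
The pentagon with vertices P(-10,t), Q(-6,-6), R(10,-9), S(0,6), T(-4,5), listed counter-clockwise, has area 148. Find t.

Write out the shoelace sum; only the two edges meeting at P involve t:
2·Area = [((-4)·t − (-10)·5) + ((-10)·(-6) − (-6)·t)] + 198
       = 2·t + 308 = 296
⇒ t = -6.

-6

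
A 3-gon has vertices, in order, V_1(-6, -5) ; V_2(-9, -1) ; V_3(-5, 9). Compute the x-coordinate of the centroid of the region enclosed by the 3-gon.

Apply the shoelace formula. First the cross-terms c_i = x_i·y_{i+1} − x_{i+1}·y_i:
  -39, -86, 79  ⇒  2A = -46, A = -23.
Then Σ (x_i + x_{i+1})·c_i = 920, so x̄ = 920 / (6·(-23)) = -20/3.

-20/3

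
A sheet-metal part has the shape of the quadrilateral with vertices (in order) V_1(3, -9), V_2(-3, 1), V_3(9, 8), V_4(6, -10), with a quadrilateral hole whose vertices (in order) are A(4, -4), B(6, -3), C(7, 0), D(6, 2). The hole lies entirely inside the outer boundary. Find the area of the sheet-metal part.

Outer boundary:
Apply the surveyor's formula: 2A = Σ (x_i·y_{i+1} − x_{i+1}·y_i), indices taken mod 4.
Σ = (-24) + (-33) + (-138) + (-24) = -219
Area = |Σ|/2 = 109.5.
Hole:
Σ = (12) + (21) + (14) + (-32) = 15
Area = |Σ|/2 = 7.5.
Net area = 109.5 − 7.5 = 102.

102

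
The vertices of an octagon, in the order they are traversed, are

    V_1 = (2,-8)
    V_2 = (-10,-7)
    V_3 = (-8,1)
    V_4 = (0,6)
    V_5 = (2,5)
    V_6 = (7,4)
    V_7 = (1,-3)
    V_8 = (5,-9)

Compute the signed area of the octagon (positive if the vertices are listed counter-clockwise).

Apply the shoelace (surveyor's) formula: 2A = Σ (x_i·y_{i+1} − x_{i+1}·y_i), indices taken mod 8.
Σ = (-94) + (-66) + (-48) + (-12) + (-27) + (-25) + (6) + (-22) = -288
Signed area = Σ/2 = -144 (negative ⇒ clockwise traversal).

-144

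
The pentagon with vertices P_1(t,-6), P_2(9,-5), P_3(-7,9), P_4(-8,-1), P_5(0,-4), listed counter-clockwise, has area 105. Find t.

1

Write out the shoelace sum; only the two edges meeting at P_1 involve t:
2·Area = [(0·(-6) − t·(-4)) + (t·(-5) − 9·(-6))] + 157
       = -1·t + 211 = 210
⇒ t = 1.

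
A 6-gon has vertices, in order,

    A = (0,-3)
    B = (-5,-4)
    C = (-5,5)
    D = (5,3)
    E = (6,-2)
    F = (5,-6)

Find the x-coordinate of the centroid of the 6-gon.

Apply Gauss's area formula. First the cross-terms c_i = x_i·y_{i+1} − x_{i+1}·y_i:
  -15, -45, -40, -28, -26, -15  ⇒  2A = -169, A = -84.5.
Then Σ (x_i + x_{i+1})·c_i = -144, so x̄ = -144 / (6·(-84.5)) = 48/169.

48/169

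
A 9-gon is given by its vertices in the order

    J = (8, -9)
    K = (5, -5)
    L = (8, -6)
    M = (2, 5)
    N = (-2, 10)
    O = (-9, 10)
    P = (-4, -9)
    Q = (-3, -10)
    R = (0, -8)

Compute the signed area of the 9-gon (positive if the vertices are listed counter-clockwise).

194.5

Σ = (5) + (10) + (52) + (30) + (70) + (121) + (13) + (24) + (64) = 389
Signed area = Σ/2 = 194.5 (positive ⇒ counter-clockwise traversal).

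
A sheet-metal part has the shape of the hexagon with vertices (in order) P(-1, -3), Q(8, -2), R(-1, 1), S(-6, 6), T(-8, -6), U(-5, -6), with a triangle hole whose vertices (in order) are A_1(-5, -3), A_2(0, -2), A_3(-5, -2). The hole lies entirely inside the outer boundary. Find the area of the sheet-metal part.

69

Outer boundary:
Σ = (26) + (6) + (0) + (84) + (18) + (9) = 143
Area = |Σ|/2 = 71.5.
Hole:
Cross-terms: 10, -10, 5  ⇒  Σ = 5
Area = |Σ|/2 = 2.5.
Net area = 71.5 − 2.5 = 69.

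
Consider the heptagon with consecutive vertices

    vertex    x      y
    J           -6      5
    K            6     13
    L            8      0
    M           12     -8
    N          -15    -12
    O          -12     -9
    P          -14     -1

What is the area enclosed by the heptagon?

J→K: (-6)(13) − (6)(5) = -108
K→L: (6)(0) − (8)(13) = -104
L→M: (8)(-8) − (12)(0) = -64
M→N: (12)(-12) − (-15)(-8) = -264
N→O: (-15)(-9) − (-12)(-12) = -9
O→P: (-12)(-1) − (-14)(-9) = -114
P→J: (-14)(5) − (-6)(-1) = -76
Σ = -739
Area = |Σ|/2 = 369.5.

369.5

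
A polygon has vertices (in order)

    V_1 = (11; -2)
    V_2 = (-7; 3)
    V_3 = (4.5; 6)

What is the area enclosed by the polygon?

V_1→V_2: (11)(3) − (-7)(-2) = 19
V_2→V_3: (-7)(6) − (4.5)(3) = -55.5
V_3→V_1: (4.5)(-2) − (11)(6) = -75
Σ = -111.5
Area = |Σ|/2 = 55.75.

55.75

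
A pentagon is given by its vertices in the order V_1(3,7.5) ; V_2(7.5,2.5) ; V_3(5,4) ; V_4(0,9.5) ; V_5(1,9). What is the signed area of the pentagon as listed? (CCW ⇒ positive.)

-6.375

Apply the shoelace formula: 2A = Σ (x_i·y_{i+1} − x_{i+1}·y_i), indices taken mod 5.
Σ = (-48.75) + (17.5) + (47.5) + (-9.5) + (-19.5) = -12.75
Signed area = Σ/2 = -6.375 (negative ⇒ clockwise traversal).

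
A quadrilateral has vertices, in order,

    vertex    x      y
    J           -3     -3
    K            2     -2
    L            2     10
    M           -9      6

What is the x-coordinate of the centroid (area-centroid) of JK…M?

Apply the surveyor's formula. First the cross-terms c_i = x_i·y_{i+1} − x_{i+1}·y_i:
  12, 24, 102, 45  ⇒  2A = 183, A = 91.5.
Then Σ (x_i + x_{i+1})·c_i = -1170, so x̄ = -1170 / (6·91.5) = -130/61.

-130/61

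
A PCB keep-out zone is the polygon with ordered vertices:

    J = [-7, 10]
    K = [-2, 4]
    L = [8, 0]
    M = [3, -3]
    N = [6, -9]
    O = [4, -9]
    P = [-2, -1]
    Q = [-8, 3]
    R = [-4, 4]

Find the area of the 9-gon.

Apply the shoelace (surveyor's) formula: 2A = Σ (x_i·y_{i+1} − x_{i+1}·y_i), indices taken mod 9.
J→K: (-7)(4) − (-2)(10) = -8
K→L: (-2)(0) − (8)(4) = -32
L→M: (8)(-3) − (3)(0) = -24
M→N: (3)(-9) − (6)(-3) = -9
N→O: (6)(-9) − (4)(-9) = -18
O→P: (4)(-1) − (-2)(-9) = -22
P→Q: (-2)(3) − (-8)(-1) = -14
Q→R: (-8)(4) − (-4)(3) = -20
R→J: (-4)(10) − (-7)(4) = -12
Σ = -159
Area = |Σ|/2 = 79.5.

79.5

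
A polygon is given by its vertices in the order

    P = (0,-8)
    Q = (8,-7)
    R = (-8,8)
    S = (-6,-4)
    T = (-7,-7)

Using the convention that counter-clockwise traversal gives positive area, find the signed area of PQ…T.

Apply the surveyor's formula: 2A = Σ (x_i·y_{i+1} − x_{i+1}·y_i), indices taken mod 5.
Cross-terms: 64, 8, 80, 14, 56  ⇒  Σ = 222
Signed area = Σ/2 = 111 (positive ⇒ counter-clockwise traversal).

111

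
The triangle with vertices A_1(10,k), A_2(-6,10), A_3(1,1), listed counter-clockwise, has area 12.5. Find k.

-7

The doubled signed area Σ (x_i y_{i+1} − x_{i+1} y_i) is linear in k.
With k=0 it equals 74; the coefficient of k is 7 (from the two edges through A_1).
So 7·k + 74 = 2·12.5 = 25 ⇒ k = -7.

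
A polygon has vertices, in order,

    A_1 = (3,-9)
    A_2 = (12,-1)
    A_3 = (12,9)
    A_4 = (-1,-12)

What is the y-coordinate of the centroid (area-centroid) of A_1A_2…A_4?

Apply Gauss's area formula. First the cross-terms c_i = x_i·y_{i+1} − x_{i+1}·y_i:
  105, 120, -135, 45  ⇒  2A = 135, A = 67.5.
Then Σ (y_i + y_{i+1})·c_i = -630, so ȳ = -630 / (6·67.5) = -14/9.

-14/9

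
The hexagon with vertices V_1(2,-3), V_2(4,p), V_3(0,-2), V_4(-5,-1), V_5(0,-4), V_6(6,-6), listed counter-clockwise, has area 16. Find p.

Write out the shoelace sum; only the two edges meeting at V_2 involve p:
2·Area = [(2·p − 4·(-3)) + (4·(-2) − 0·p)] + 28
       = 2·p + 32 = 32
⇒ p = 0.

0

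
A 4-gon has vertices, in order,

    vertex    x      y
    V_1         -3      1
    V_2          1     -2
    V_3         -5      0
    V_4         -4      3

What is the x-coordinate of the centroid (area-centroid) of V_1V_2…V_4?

Apply the shoelace (surveyor's) formula. First the cross-terms c_i = x_i·y_{i+1} − x_{i+1}·y_i:
  5, -10, -15, 5  ⇒  2A = -15, A = -7.5.
Then Σ (x_i + x_{i+1})·c_i = 130, so x̄ = 130 / (6·(-7.5)) = -26/9.

-26/9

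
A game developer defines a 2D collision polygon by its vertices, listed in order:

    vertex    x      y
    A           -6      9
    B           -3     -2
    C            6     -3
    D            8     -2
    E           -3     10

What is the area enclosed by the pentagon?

Σ = (39) + (21) + (12) + (74) + (33) = 179
Area = |Σ|/2 = 89.5.

89.5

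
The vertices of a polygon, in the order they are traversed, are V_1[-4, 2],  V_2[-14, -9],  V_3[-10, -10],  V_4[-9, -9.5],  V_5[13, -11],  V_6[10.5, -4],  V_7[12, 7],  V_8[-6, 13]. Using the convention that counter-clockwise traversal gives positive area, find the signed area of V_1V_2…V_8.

382.25

Σ = (64) + (50) + (5) + (222.5) + (63.5) + (121.5) + (198) + (40) = 764.5
Signed area = Σ/2 = 382.25 (positive ⇒ counter-clockwise traversal).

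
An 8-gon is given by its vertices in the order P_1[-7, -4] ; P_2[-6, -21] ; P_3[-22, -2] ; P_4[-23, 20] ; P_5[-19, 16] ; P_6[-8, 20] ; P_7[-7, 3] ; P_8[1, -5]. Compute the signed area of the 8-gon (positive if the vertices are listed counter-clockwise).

-472

Σ = (123) + (-450) + (-486) + (12) + (-252) + (116) + (32) + (-39) = -944
Signed area = Σ/2 = -472 (negative ⇒ clockwise traversal).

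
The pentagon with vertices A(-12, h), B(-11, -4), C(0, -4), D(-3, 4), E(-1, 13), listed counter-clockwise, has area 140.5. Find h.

8

The doubled signed area Σ (x_i y_{i+1} − x_{i+1} y_i) is linear in h.
With h=0 it equals 201; the coefficient of h is 10 (from the two edges through A).
So 10·h + 201 = 2·140.5 = 281 ⇒ h = 8.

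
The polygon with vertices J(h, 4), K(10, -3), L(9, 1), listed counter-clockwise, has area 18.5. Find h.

Write out the shoelace sum; only the two edges meeting at J involve h:
2·Area = [(9·4 − h·1) + (h·(-3) − 10·4)] + 37
       = -4·h + 33 = 37
⇒ h = -1.

-1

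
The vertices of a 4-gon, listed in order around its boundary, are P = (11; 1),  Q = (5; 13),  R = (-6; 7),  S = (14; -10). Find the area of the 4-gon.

Apply the shoelace formula: 2A = Σ (x_i·y_{i+1} − x_{i+1}·y_i), indices taken mod 4.
Σ = (138) + (113) + (-38) + (124) = 337
Area = |Σ|/2 = 168.5.

168.5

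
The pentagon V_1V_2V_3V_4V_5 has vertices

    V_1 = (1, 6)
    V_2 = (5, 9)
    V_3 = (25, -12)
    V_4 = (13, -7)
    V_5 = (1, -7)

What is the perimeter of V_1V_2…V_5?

|V_1V_2| = √((4)² + (3)²) = √25 = 5
|V_2V_3| = √((20)² + (-21)²) = √841 = 29
|V_3V_4| = √((-12)² + (5)²) = √169 = 13
|V_4V_5| = √((-12)² + (0)²) = √144 = 12
|V_5V_1| = √((0)² + (13)²) = √169 = 13
Perimeter = 5 + 29 + 13 + 12 + 13 = 72.

72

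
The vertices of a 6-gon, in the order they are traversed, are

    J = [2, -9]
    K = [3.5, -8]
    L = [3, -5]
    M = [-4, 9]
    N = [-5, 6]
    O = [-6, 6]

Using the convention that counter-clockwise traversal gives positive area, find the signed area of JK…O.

49

Apply the shoelace (surveyor's) formula: 2A = Σ (x_i·y_{i+1} − x_{i+1}·y_i), indices taken mod 6.
Σ = (15.5) + (6.5) + (7) + (21) + (6) + (42) = 98
Signed area = Σ/2 = 49 (positive ⇒ counter-clockwise traversal).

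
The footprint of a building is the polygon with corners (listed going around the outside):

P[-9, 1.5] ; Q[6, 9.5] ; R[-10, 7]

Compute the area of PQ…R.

45.25

Apply the surveyor's formula: 2A = Σ (x_i·y_{i+1} − x_{i+1}·y_i), indices taken mod 3.
P→Q: (-9)(9.5) − (6)(1.5) = -94.5
Q→R: (6)(7) − (-10)(9.5) = 137
R→P: (-10)(1.5) − (-9)(7) = 48
Σ = 90.5
Area = |Σ|/2 = 45.25.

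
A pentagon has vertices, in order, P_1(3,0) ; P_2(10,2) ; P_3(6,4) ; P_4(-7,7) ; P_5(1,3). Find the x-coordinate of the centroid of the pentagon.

Apply Gauss's area formula. First the cross-terms c_i = x_i·y_{i+1} − x_{i+1}·y_i:
  6, 28, 70, -28, -9  ⇒  2A = 67, A = 33.5.
Then Σ (x_i + x_{i+1})·c_i = 588, so x̄ = 588 / (6·33.5) = 196/67.

196/67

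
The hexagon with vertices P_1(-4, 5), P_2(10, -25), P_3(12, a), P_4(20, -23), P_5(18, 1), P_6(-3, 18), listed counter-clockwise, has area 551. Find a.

-21

The doubled signed area Σ (x_i y_{i+1} − x_{i+1} y_i) is linear in a.
With a=0 it equals 892; the coefficient of a is -10 (from the two edges through P_3).
So -10·a + 892 = 2·551 = 1102 ⇒ a = -21.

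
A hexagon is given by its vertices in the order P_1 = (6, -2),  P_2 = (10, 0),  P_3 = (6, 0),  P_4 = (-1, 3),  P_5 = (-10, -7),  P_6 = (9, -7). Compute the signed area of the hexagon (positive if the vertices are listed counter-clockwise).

Apply the shoelace (surveyor's) formula: 2A = Σ (x_i·y_{i+1} − x_{i+1}·y_i), indices taken mod 6.
Cross-terms: 20, 0, 18, 37, 133, 24  ⇒  Σ = 232
Signed area = Σ/2 = 116 (positive ⇒ counter-clockwise traversal).

116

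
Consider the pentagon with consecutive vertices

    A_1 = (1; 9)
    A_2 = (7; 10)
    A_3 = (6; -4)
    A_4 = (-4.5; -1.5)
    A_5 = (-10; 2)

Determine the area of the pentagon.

Cross-terms: -53, -88, -27, -24, -92  ⇒  Σ = -284
Area = |Σ|/2 = 142.

142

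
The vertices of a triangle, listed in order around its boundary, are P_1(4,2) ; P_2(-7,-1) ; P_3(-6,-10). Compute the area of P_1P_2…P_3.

Σ = (10) + (64) + (28) = 102
Area = |Σ|/2 = 51.

51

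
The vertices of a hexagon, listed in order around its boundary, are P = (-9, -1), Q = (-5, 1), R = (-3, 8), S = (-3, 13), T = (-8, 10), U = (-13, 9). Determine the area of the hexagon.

Apply the shoelace formula: 2A = Σ (x_i·y_{i+1} − x_{i+1}·y_i), indices taken mod 6.
P→Q: (-9)(1) − (-5)(-1) = -14
Q→R: (-5)(8) − (-3)(1) = -37
R→S: (-3)(13) − (-3)(8) = -15
S→T: (-3)(10) − (-8)(13) = 74
T→U: (-8)(9) − (-13)(10) = 58
U→P: (-13)(-1) − (-9)(9) = 94
Σ = 160
Area = |Σ|/2 = 80.

80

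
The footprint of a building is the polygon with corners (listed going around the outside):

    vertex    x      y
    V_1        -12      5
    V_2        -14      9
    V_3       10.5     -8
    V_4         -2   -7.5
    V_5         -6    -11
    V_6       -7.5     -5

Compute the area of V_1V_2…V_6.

144.125

Σ = (-38) + (17.5) + (-94.75) + (-23) + (-52.5) + (-97.5) = -288.25
Area = |Σ|/2 = 144.125.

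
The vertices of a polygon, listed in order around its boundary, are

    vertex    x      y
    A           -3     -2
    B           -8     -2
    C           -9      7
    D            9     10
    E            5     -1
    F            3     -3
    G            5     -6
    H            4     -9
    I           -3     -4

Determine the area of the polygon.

A→B: (-3)(-2) − (-8)(-2) = -10
B→C: (-8)(7) − (-9)(-2) = -74
C→D: (-9)(10) − (9)(7) = -153
D→E: (9)(-1) − (5)(10) = -59
E→F: (5)(-3) − (3)(-1) = -12
F→G: (3)(-6) − (5)(-3) = -3
G→H: (5)(-9) − (4)(-6) = -21
H→I: (4)(-4) − (-3)(-9) = -43
I→A: (-3)(-2) − (-3)(-4) = -6
Σ = -381
Area = |Σ|/2 = 190.5.

190.5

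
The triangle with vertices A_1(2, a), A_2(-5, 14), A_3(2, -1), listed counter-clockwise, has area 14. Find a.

Write out the shoelace sum; only the two edges meeting at A_1 involve a:
2·Area = [(2·a − 2·(-1)) + (2·14 − (-5)·a)] + -23
       = 7·a + 7 = 28
⇒ a = 3.

3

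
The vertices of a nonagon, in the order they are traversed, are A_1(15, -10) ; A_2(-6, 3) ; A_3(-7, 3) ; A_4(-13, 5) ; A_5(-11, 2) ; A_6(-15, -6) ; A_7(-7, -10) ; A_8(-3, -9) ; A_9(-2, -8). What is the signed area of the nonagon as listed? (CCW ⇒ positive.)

Apply the shoelace (surveyor's) formula: 2A = Σ (x_i·y_{i+1} − x_{i+1}·y_i), indices taken mod 9.
Σ = (-15) + (3) + (4) + (29) + (96) + (108) + (33) + (6) + (140) = 404
Signed area = Σ/2 = 202 (positive ⇒ counter-clockwise traversal).

202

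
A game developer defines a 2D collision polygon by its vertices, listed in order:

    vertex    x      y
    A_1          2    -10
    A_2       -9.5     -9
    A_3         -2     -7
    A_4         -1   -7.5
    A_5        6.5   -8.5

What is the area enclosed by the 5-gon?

Σ = (-113) + (48.5) + (8) + (57.25) + (-48) = -47.25
Area = |Σ|/2 = 23.625.

23.625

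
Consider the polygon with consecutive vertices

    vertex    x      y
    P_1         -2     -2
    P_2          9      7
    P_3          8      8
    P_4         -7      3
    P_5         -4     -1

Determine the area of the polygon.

Apply the surveyor's formula: 2A = Σ (x_i·y_{i+1} − x_{i+1}·y_i), indices taken mod 5.
P_1→P_2: (-2)(7) − (9)(-2) = 4
P_2→P_3: (9)(8) − (8)(7) = 16
P_3→P_4: (8)(3) − (-7)(8) = 80
P_4→P_5: (-7)(-1) − (-4)(3) = 19
P_5→P_1: (-4)(-2) − (-2)(-1) = 6
Σ = 125
Area = |Σ|/2 = 62.5.

62.5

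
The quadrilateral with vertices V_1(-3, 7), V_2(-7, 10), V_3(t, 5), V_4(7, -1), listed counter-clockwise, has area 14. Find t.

-3

The doubled signed area Σ (x_i y_{i+1} − x_{i+1} y_i) is linear in t.
With t=0 it equals -5; the coefficient of t is -11 (from the two edges through V_3).
So -11·t + -5 = 2·14 = 28 ⇒ t = -3.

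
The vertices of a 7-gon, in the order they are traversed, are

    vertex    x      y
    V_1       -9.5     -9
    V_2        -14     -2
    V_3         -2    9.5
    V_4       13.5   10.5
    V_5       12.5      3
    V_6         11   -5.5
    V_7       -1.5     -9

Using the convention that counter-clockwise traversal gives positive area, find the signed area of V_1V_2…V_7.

Apply the shoelace formula: 2A = Σ (x_i·y_{i+1} − x_{i+1}·y_i), indices taken mod 7.
Σ = (-107) + (-137) + (-149.25) + (-90.75) + (-101.75) + (-107.25) + (-72) = -765
Signed area = Σ/2 = -382.5 (negative ⇒ clockwise traversal).

-382.5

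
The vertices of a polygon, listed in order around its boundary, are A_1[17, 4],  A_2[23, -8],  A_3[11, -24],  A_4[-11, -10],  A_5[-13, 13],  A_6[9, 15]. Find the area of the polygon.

Apply the surveyor's formula: 2A = Σ (x_i·y_{i+1} − x_{i+1}·y_i), indices taken mod 6.
Cross-terms: -228, -464, -374, -273, -312, -219  ⇒  Σ = -1870
Area = |Σ|/2 = 935.

935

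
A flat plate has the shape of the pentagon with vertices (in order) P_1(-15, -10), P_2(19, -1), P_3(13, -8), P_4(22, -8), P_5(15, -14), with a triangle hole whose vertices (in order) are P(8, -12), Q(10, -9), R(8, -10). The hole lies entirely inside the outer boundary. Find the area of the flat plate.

203

Outer boundary:
Σ = (205) + (-139) + (72) + (-188) + (-360) = -410
Area = |Σ|/2 = 205.
Hole:
P→Q: (8)(-9) − (10)(-12) = 48
Q→R: (10)(-10) − (8)(-9) = -28
R→P: (8)(-12) − (8)(-10) = -16
Σ = 4
Area = |Σ|/2 = 2.
Net area = 205 − 2 = 203.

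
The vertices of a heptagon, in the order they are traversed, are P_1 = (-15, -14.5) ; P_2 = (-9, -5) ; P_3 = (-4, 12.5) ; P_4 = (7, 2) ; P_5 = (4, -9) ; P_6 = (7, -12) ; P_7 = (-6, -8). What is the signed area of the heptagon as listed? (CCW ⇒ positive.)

-250.25

Apply the surveyor's formula: 2A = Σ (x_i·y_{i+1} − x_{i+1}·y_i), indices taken mod 7.
P_1→P_2: (-15)(-5) − (-9)(-14.5) = -55.5
P_2→P_3: (-9)(12.5) − (-4)(-5) = -132.5
P_3→P_4: (-4)(2) − (7)(12.5) = -95.5
P_4→P_5: (7)(-9) − (4)(2) = -71
P_5→P_6: (4)(-12) − (7)(-9) = 15
P_6→P_7: (7)(-8) − (-6)(-12) = -128
P_7→P_1: (-6)(-14.5) − (-15)(-8) = -33
Σ = -500.5
Signed area = Σ/2 = -250.25 (negative ⇒ clockwise traversal).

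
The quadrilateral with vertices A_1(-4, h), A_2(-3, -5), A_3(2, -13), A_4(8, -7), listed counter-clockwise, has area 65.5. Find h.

0

Write out the shoelace sum; only the two edges meeting at A_1 involve h:
2·Area = [(8·h − (-4)·(-7)) + ((-4)·(-5) − (-3)·h)] + 139
       = 11·h + 131 = 131
⇒ h = 0.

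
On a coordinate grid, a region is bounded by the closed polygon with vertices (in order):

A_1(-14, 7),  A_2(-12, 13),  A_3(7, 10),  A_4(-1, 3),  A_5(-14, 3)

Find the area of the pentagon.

147.5

Apply Gauss's area formula: 2A = Σ (x_i·y_{i+1} − x_{i+1}·y_i), indices taken mod 5.
A_1→A_2: (-14)(13) − (-12)(7) = -98
A_2→A_3: (-12)(10) − (7)(13) = -211
A_3→A_4: (7)(3) − (-1)(10) = 31
A_4→A_5: (-1)(3) − (-14)(3) = 39
A_5→A_1: (-14)(7) − (-14)(3) = -56
Σ = -295
Area = |Σ|/2 = 147.5.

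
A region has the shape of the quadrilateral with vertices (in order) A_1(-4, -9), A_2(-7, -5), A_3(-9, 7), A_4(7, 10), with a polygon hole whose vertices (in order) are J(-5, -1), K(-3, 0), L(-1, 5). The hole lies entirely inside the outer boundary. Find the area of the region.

Outer boundary:
Apply Gauss's area formula: 2A = Σ (x_i·y_{i+1} − x_{i+1}·y_i), indices taken mod 4.
Σ = (-43) + (-94) + (-139) + (-23) = -299
Area = |Σ|/2 = 149.5.
Hole:
Σ = (-3) + (-15) + (26) = 8
Area = |Σ|/2 = 4.
Net area = 149.5 − 4 = 145.5.

145.5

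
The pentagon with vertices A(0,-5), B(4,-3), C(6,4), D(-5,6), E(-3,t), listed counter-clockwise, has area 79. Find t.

-3

The doubled signed area Σ (x_i y_{i+1} − x_{i+1} y_i) is linear in t.
With t=0 it equals 143; the coefficient of t is -5 (from the two edges through E).
So -5·t + 143 = 2·79 = 158 ⇒ t = -3.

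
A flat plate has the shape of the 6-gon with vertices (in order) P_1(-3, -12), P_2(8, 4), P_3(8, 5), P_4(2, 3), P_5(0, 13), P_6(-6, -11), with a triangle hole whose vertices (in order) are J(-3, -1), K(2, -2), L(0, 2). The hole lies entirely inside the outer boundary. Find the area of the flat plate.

Outer boundary:
Apply Gauss's area formula: 2A = Σ (x_i·y_{i+1} − x_{i+1}·y_i), indices taken mod 6.
P_1→P_2: (-3)(4) − (8)(-12) = 84
P_2→P_3: (8)(5) − (8)(4) = 8
P_3→P_4: (8)(3) − (2)(5) = 14
P_4→P_5: (2)(13) − (0)(3) = 26
P_5→P_6: (0)(-11) − (-6)(13) = 78
P_6→P_1: (-6)(-12) − (-3)(-11) = 39
Σ = 249
Area = |Σ|/2 = 124.5.
Hole:
Apply the shoelace formula: 2A = Σ (x_i·y_{i+1} − x_{i+1}·y_i), indices taken mod 3.
Σ = (8) + (4) + (6) = 18
Area = |Σ|/2 = 9.
Net area = 124.5 − 9 = 115.5.

115.5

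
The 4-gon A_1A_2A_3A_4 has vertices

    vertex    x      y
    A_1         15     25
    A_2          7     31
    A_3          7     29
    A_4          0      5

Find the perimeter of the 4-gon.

62

|A_1A_2| = √((-8)² + (6)²) = √100 = 10
|A_2A_3| = √((0)² + (-2)²) = √4 = 2
|A_3A_4| = √((-7)² + (-24)²) = √625 = 25
|A_4A_1| = √((15)² + (20)²) = √625 = 25
Perimeter = 10 + 2 + 25 + 25 = 62.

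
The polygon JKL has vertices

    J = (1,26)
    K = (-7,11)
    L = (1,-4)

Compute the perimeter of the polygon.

|JK| = √((-8)² + (-15)²) = √289 = 17
|KL| = √((8)² + (-15)²) = √289 = 17
|LJ| = √((0)² + (30)²) = √900 = 30
Perimeter = 17 + 17 + 30 = 64.

64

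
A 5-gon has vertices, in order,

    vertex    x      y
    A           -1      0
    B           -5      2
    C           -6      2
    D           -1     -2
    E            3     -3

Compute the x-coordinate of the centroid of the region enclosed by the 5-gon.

-1.6

Apply Gauss's area formula. First the cross-terms c_i = x_i·y_{i+1} − x_{i+1}·y_i:
  -2, 2, 14, 9, -3  ⇒  2A = 20, A = 10.
Then Σ (x_i + x_{i+1})·c_i = -96, so x̄ = -96 / (6·10) = -1.6.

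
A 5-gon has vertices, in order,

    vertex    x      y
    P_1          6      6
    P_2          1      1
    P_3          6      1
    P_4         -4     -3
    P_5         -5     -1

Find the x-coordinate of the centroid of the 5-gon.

-2/27

Apply the shoelace formula. First the cross-terms c_i = x_i·y_{i+1} − x_{i+1}·y_i:
  0, -5, -14, -11, -24  ⇒  2A = -54, A = -27.
Then Σ (x_i + x_{i+1})·c_i = 12, so x̄ = 12 / (6·(-27)) = -2/27.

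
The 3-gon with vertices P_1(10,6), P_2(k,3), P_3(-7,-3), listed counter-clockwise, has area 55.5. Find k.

The doubled signed area Σ (x_i y_{i+1} − x_{i+1} y_i) is linear in k.
With k=0 it equals 39; the coefficient of k is -9 (from the two edges through P_2).
So -9·k + 39 = 2·55.5 = 111 ⇒ k = -8.

-8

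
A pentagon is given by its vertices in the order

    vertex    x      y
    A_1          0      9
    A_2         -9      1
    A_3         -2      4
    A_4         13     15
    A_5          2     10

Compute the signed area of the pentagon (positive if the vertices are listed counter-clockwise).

41.5

Apply the shoelace formula: 2A = Σ (x_i·y_{i+1} − x_{i+1}·y_i), indices taken mod 5.
A_1→A_2: (0)(1) − (-9)(9) = 81
A_2→A_3: (-9)(4) − (-2)(1) = -34
A_3→A_4: (-2)(15) − (13)(4) = -82
A_4→A_5: (13)(10) − (2)(15) = 100
A_5→A_1: (2)(9) − (0)(10) = 18
Σ = 83
Signed area = Σ/2 = 41.5 (positive ⇒ counter-clockwise traversal).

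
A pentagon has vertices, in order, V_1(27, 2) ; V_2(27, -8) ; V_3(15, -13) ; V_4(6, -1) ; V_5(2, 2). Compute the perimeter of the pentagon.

68

|V_1V_2| = √((0)² + (-10)²) = √100 = 10
|V_2V_3| = √((-12)² + (-5)²) = √169 = 13
|V_3V_4| = √((-9)² + (12)²) = √225 = 15
|V_4V_5| = √((-4)² + (3)²) = √25 = 5
|V_5V_1| = √((25)² + (0)²) = √625 = 25
Perimeter = 10 + 13 + 15 + 5 + 25 = 68.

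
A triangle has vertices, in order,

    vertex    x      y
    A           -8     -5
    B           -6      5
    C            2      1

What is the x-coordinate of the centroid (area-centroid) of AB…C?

-4

Apply Gauss's area formula. First the cross-terms c_i = x_i·y_{i+1} − x_{i+1}·y_i:
  -70, -16, -2  ⇒  2A = -88, A = -44.
Then Σ (x_i + x_{i+1})·c_i = 1056, so x̄ = 1056 / (6·(-44)) = -4.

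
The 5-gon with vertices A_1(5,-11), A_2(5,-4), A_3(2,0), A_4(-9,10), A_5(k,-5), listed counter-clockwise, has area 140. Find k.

Write out the shoelace sum; only the two edges meeting at A_5 involve k:
2·Area = [((-9)·(-5) − k·10) + (k·(-11) − 5·(-5))] + 63
       = -21·k + 133 = 280
⇒ k = -7.

-7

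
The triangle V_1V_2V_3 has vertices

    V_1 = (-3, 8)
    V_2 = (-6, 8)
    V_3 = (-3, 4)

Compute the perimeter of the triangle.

|V_1V_2| = √((-3)² + (0)²) = √9 = 3
|V_2V_3| = √((3)² + (-4)²) = √25 = 5
|V_3V_1| = √((0)² + (4)²) = √16 = 4
Perimeter = 3 + 5 + 4 = 12.

12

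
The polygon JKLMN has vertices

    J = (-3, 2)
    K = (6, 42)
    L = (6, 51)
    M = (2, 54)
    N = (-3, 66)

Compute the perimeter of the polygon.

|JK| = √((9)² + (40)²) = √1681 = 41
|KL| = √((0)² + (9)²) = √81 = 9
|LM| = √((-4)² + (3)²) = √25 = 5
|MN| = √((-5)² + (12)²) = √169 = 13
|NJ| = √((0)² + (-64)²) = √4096 = 64
Perimeter = 41 + 9 + 5 + 13 + 64 = 132.

132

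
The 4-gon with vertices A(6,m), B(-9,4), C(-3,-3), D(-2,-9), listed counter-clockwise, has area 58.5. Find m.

The doubled signed area Σ (x_i y_{i+1} − x_{i+1} y_i) is linear in m.
With m=0 it equals 138; the coefficient of m is 7 (from the two edges through A).
So 7·m + 138 = 2·58.5 = 117 ⇒ m = -3.

-3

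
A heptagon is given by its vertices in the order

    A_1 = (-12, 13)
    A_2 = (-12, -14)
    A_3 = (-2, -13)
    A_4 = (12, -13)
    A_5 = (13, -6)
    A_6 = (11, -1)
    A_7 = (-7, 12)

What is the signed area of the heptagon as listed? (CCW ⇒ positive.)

Apply Gauss's area formula: 2A = Σ (x_i·y_{i+1} − x_{i+1}·y_i), indices taken mod 7.
Σ = (324) + (128) + (182) + (97) + (53) + (125) + (53) = 962
Signed area = Σ/2 = 481 (positive ⇒ counter-clockwise traversal).

481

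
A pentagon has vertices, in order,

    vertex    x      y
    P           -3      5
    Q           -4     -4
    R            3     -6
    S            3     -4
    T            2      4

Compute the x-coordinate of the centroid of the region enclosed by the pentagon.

Apply the shoelace formula. First the cross-terms c_i = x_i·y_{i+1} − x_{i+1}·y_i:
  32, 36, 6, 20, 22  ⇒  2A = 116, A = 58.
Then Σ (x_i + x_{i+1})·c_i = -146, so x̄ = -146 / (6·58) = -73/174.

-73/174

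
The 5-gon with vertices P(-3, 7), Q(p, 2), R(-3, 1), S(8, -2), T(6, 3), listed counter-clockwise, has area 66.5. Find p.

-8

Write out the shoelace sum; only the two edges meeting at Q involve p:
2·Area = [((-3)·2 − p·7) + (p·1 − (-3)·2)] + 85
       = -6·p + 85 = 133
⇒ p = -8.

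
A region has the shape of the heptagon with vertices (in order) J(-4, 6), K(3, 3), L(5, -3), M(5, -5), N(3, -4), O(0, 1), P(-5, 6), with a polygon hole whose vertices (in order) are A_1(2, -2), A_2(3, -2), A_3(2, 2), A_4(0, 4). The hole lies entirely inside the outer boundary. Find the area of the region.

Outer boundary:
Apply the shoelace formula: 2A = Σ (x_i·y_{i+1} − x_{i+1}·y_i), indices taken mod 7.
Σ = (-30) + (-24) + (-10) + (-5) + (3) + (5) + (-6) = -67
Area = |Σ|/2 = 33.5.
Hole:
Apply the shoelace formula: 2A = Σ (x_i·y_{i+1} − x_{i+1}·y_i), indices taken mod 4.
A_1→A_2: (2)(-2) − (3)(-2) = 2
A_2→A_3: (3)(2) − (2)(-2) = 10
A_3→A_4: (2)(4) − (0)(2) = 8
A_4→A_1: (0)(-2) − (2)(4) = -8
Σ = 12
Area = |Σ|/2 = 6.
Net area = 33.5 − 6 = 27.5.

27.5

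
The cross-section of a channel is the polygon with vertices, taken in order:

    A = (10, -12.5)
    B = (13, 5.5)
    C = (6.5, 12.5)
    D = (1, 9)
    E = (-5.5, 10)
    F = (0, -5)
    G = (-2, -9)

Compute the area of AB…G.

A→B: (10)(5.5) − (13)(-12.5) = 217.5
B→C: (13)(12.5) − (6.5)(5.5) = 126.75
C→D: (6.5)(9) − (1)(12.5) = 46
D→E: (1)(10) − (-5.5)(9) = 59.5
E→F: (-5.5)(-5) − (0)(10) = 27.5
F→G: (0)(-9) − (-2)(-5) = -10
G→A: (-2)(-12.5) − (10)(-9) = 115
Σ = 582.25
Area = |Σ|/2 = 291.125.

291.125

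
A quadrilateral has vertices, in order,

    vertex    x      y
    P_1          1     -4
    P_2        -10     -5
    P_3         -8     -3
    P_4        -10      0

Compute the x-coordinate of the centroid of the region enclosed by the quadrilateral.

-17/3

Apply the shoelace (surveyor's) formula. First the cross-terms c_i = x_i·y_{i+1} − x_{i+1}·y_i:
  -45, -10, -30, 40  ⇒  2A = -45, A = -22.5.
Then Σ (x_i + x_{i+1})·c_i = 765, so x̄ = 765 / (6·(-22.5)) = -17/3.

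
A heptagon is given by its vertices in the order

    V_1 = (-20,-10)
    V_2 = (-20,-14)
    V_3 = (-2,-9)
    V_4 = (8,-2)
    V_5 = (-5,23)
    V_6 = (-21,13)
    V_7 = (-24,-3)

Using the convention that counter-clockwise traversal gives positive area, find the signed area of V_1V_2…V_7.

Apply the shoelace (surveyor's) formula: 2A = Σ (x_i·y_{i+1} − x_{i+1}·y_i), indices taken mod 7.
V_1→V_2: (-20)(-14) − (-20)(-10) = 80
V_2→V_3: (-20)(-9) − (-2)(-14) = 152
V_3→V_4: (-2)(-2) − (8)(-9) = 76
V_4→V_5: (8)(23) − (-5)(-2) = 174
V_5→V_6: (-5)(13) − (-21)(23) = 418
V_6→V_7: (-21)(-3) − (-24)(13) = 375
V_7→V_1: (-24)(-10) − (-20)(-3) = 180
Σ = 1455
Signed area = Σ/2 = 727.5 (positive ⇒ counter-clockwise traversal).

727.5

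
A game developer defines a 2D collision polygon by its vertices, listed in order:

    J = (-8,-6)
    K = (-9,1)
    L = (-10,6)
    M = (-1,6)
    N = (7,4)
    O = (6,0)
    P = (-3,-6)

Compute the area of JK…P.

148

Apply the shoelace formula: 2A = Σ (x_i·y_{i+1} − x_{i+1}·y_i), indices taken mod 7.
Σ = (-62) + (-44) + (-54) + (-46) + (-24) + (-36) + (-30) = -296
Area = |Σ|/2 = 148.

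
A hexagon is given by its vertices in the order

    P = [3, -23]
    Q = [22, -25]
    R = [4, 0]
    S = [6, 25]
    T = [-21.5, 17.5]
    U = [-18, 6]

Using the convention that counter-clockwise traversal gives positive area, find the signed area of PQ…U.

927.75

Apply Gauss's area formula: 2A = Σ (x_i·y_{i+1} − x_{i+1}·y_i), indices taken mod 6.
Cross-terms: 431, 100, 100, 642.5, 186, 396  ⇒  Σ = 1855.5
Signed area = Σ/2 = 927.75 (positive ⇒ counter-clockwise traversal).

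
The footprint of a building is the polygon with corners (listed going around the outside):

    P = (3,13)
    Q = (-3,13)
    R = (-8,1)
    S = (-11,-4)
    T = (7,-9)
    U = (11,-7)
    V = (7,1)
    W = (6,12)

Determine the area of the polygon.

Apply Gauss's area formula: 2A = Σ (x_i·y_{i+1} − x_{i+1}·y_i), indices taken mod 8.
Σ = (78) + (101) + (43) + (127) + (50) + (60) + (78) + (42) = 579
Area = |Σ|/2 = 289.5.

289.5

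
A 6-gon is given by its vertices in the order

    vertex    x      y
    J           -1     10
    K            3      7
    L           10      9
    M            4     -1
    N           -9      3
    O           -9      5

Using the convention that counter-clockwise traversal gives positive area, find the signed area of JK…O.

Apply the shoelace formula: 2A = Σ (x_i·y_{i+1} − x_{i+1}·y_i), indices taken mod 6.
Σ = (-37) + (-43) + (-46) + (3) + (-18) + (-85) = -226
Signed area = Σ/2 = -113 (negative ⇒ clockwise traversal).

-113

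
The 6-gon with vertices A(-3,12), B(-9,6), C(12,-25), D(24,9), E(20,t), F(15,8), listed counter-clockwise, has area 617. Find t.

The doubled signed area Σ (x_i y_{i+1} − x_{i+1} y_i) is linear in t.
With t=0 it equals 1135; the coefficient of t is 9 (from the two edges through E).
So 9·t + 1135 = 2·617 = 1234 ⇒ t = 11.

11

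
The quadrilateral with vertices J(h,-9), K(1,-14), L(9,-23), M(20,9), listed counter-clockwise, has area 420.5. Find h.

-16

The doubled signed area Σ (x_i y_{i+1} − x_{i+1} y_i) is linear in h.
With h=0 it equals 473; the coefficient of h is -23 (from the two edges through J).
So -23·h + 473 = 2·420.5 = 841 ⇒ h = -16.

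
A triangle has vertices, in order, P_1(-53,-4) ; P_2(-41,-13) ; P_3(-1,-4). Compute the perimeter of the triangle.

|P_1P_2| = √((12)² + (-9)²) = √225 = 15
|P_2P_3| = √((40)² + (9)²) = √1681 = 41
|P_3P_1| = √((-52)² + (0)²) = √2704 = 52
Perimeter = 15 + 41 + 52 = 108.

108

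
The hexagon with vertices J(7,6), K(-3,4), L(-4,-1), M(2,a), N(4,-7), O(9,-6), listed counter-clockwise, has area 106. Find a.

Write out the shoelace sum; only the two edges meeting at M involve a:
2·Area = [((-4)·a − 2·(-1)) + (2·(-7) − 4·a)] + 200
       = -8·a + 188 = 212
⇒ a = -3.

-3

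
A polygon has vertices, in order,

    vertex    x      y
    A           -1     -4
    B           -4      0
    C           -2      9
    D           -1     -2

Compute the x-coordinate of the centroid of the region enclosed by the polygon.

-253/111

Apply the surveyor's formula. First the cross-terms c_i = x_i·y_{i+1} − x_{i+1}·y_i:
  -16, -36, 13, 2  ⇒  2A = -37, A = -18.5.
Then Σ (x_i + x_{i+1})·c_i = 253, so x̄ = 253 / (6·(-18.5)) = -253/111.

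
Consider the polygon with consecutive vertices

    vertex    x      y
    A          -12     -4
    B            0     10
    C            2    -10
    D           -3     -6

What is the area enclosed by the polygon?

121

Σ = (-120) + (-20) + (-42) + (-60) = -242
Area = |Σ|/2 = 121.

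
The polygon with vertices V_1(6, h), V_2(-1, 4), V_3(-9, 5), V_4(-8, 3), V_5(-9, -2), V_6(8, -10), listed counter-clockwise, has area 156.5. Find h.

Write out the shoelace sum; only the two edges meeting at V_1 involve h:
2·Area = [(8·h − 6·(-10)) + (6·4 − (-1)·h)] + 193
       = 9·h + 277 = 313
⇒ h = 4.

4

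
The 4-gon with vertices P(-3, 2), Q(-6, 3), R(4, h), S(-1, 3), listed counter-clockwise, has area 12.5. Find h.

Write out the shoelace sum; only the two edges meeting at R involve h:
2·Area = [((-6)·h − 4·3) + (4·3 − (-1)·h)] + 10
       = -5·h + 10 = 25
⇒ h = -3.

-3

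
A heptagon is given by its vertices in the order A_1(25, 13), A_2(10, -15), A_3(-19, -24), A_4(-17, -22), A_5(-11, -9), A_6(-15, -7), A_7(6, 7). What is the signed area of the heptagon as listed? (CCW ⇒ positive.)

-663.5

Apply the shoelace formula: 2A = Σ (x_i·y_{i+1} − x_{i+1}·y_i), indices taken mod 7.
Σ = (-505) + (-525) + (10) + (-89) + (-58) + (-63) + (-97) = -1327
Signed area = Σ/2 = -663.5 (negative ⇒ clockwise traversal).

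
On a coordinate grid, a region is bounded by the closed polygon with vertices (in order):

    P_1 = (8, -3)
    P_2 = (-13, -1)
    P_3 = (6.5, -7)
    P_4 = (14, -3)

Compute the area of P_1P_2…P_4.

55.5

Apply Gauss's area formula: 2A = Σ (x_i·y_{i+1} − x_{i+1}·y_i), indices taken mod 4.
P_1→P_2: (8)(-1) − (-13)(-3) = -47
P_2→P_3: (-13)(-7) − (6.5)(-1) = 97.5
P_3→P_4: (6.5)(-3) − (14)(-7) = 78.5
P_4→P_1: (14)(-3) − (8)(-3) = -18
Σ = 111
Area = |Σ|/2 = 55.5.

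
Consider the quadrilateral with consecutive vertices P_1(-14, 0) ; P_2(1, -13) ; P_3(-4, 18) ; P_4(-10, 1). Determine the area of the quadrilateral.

Σ = (182) + (-34) + (176) + (14) = 338
Area = |Σ|/2 = 169.

169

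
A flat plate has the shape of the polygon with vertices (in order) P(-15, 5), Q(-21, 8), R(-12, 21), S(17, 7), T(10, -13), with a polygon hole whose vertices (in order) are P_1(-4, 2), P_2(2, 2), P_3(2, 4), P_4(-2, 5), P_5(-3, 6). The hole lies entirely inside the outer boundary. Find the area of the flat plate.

603

Outer boundary:
Apply the surveyor's formula: 2A = Σ (x_i·y_{i+1} − x_{i+1}·y_i), indices taken mod 5.
Σ = (-15) + (-345) + (-441) + (-291) + (-145) = -1237
Area = |Σ|/2 = 618.5.
Hole:
Σ = (-12) + (4) + (18) + (3) + (18) = 31
Area = |Σ|/2 = 15.5.
Net area = 618.5 − 15.5 = 603.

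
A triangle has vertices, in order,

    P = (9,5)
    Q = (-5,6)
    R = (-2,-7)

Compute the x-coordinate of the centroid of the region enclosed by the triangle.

2/3

Apply the shoelace formula. First the cross-terms c_i = x_i·y_{i+1} − x_{i+1}·y_i:
  79, 47, 53  ⇒  2A = 179, A = 89.5.
Then Σ (x_i + x_{i+1})·c_i = 358, so x̄ = 358 / (6·89.5) = 2/3.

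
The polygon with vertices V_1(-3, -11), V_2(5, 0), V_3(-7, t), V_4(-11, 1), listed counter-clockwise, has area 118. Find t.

The doubled signed area Σ (x_i y_{i+1} − x_{i+1} y_i) is linear in t.
With t=0 it equals 172; the coefficient of t is 16 (from the two edges through V_3).
So 16·t + 172 = 2·118 = 236 ⇒ t = 4.

4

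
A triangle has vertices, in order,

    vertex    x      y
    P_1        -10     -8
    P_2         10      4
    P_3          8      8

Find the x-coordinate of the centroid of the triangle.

Apply the shoelace formula. First the cross-terms c_i = x_i·y_{i+1} − x_{i+1}·y_i:
  40, 48, 16  ⇒  2A = 104, A = 52.
Then Σ (x_i + x_{i+1})·c_i = 832, so x̄ = 832 / (6·52) = 8/3.

8/3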